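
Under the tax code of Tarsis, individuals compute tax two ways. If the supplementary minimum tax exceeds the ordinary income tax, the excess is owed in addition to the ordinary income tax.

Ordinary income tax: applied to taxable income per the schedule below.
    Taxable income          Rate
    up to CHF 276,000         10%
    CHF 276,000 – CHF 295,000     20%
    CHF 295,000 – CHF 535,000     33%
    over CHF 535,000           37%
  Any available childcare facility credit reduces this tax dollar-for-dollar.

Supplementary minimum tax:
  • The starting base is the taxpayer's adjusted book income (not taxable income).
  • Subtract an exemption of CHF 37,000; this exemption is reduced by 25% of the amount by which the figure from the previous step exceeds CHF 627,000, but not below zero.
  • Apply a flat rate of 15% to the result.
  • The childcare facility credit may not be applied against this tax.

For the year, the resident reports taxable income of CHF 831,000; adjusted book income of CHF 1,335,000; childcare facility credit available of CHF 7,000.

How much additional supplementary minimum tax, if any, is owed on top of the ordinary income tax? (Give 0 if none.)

Ordinary income tax:
  CHF 276,000 × 10% = CHF 27,600
  CHF 19,000 × 20% = CHF 3,800
  CHF 240,000 × 33% = CHF 79,200
  CHF 296,000 × 37% = CHF 109,520
  → CHF 220,120
  Less childcare facility credit CHF 7,000 → CHF 213,120

Supplementary minimum tax:
  Base (adjusted book income): CHF 1,335,000
  Exemption: 25% × (CHF 1,335,000 − CHF 627,000) = CHF 177,000 ≥ CHF 37,000, so the exemption is fully phased out
  Base: CHF 1,335,000 − CHF 0 = CHF 1,335,000
  CHF 1,335,000 × 15% = CHF 200,250

CHF 200,250 ≤ CHF 213,120, so no add-on is due.

CHF 0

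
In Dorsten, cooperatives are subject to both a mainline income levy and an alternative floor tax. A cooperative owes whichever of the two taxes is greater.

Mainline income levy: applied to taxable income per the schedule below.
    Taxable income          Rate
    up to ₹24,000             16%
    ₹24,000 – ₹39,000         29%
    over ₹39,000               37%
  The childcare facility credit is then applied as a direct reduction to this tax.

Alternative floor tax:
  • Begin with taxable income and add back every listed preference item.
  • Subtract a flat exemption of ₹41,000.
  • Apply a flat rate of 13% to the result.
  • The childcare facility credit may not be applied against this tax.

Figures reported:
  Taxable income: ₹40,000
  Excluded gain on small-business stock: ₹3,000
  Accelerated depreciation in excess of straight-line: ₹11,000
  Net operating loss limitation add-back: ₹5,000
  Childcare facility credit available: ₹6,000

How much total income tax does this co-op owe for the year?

Alternative floor tax:
  Adjusted income: ₹40,000 + ₹3,000 + ₹11,000 + ₹5,000 = ₹59,000
  Less exemption ₹41,000 → base ₹18,000
  ₹18,000 × 13% = ₹2,340

Mainline income levy:
  ₹24,000 × 16% = ₹3,840
  ₹15,000 × 29% = ₹4,350
  ₹1,000 × 37% = ₹370
  → ₹8,560
  Less childcare facility credit ₹6,000 → ₹2,560

₹2,560 > ₹2,340, so the mainline income levy governs.

₹2,560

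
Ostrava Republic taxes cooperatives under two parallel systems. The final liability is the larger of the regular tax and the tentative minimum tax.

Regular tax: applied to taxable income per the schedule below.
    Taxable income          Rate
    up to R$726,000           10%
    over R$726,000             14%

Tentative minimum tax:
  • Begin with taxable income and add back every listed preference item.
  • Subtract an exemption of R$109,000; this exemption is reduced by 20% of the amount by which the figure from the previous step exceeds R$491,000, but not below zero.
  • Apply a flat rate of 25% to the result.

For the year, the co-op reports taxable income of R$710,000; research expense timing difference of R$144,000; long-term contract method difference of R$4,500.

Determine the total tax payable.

Tentative minimum tax:
  Adjusted income: R$710,000 + R$144,000 + R$4,500 = R$858,500
  Exemption: R$109,000 − 20% × (R$858,500 − R$491,000) = R$109,000 − R$73,500 = R$35,500
  Base: R$858,500 − R$35,500 = R$823,000
  R$823,000 × 25% = R$205,750

Regular tax:
  R$710,000 × 10% = R$71,000

R$205,750 > R$71,000, so the tentative minimum tax is the binding amount.

R$205,750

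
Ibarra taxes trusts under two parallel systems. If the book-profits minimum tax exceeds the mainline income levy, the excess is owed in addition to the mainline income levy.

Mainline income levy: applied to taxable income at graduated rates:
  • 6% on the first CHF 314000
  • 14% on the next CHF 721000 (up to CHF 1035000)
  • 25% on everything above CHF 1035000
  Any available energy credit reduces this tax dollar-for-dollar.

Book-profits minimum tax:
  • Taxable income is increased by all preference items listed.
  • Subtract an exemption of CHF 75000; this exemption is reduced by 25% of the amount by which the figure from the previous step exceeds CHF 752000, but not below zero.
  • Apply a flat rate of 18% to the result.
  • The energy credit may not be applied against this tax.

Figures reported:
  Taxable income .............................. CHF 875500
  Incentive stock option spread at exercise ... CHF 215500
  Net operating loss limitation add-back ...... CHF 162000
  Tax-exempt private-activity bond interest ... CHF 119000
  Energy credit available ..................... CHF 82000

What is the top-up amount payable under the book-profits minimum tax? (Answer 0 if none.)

Book-profits minimum tax:
  Adjusted income: CHF 875500 + CHF 215500 + CHF 162000 + CHF 119000 = CHF 1372000
  Exemption: 25% × (CHF 1372000 − CHF 752000) = CHF 155000 ≥ CHF 75000, so the exemption is fully phased out
  Base: CHF 1372000 − CHF 0 = CHF 1372000
  CHF 1372000 × 18% = CHF 246960

Mainline income levy:
  CHF 314000 × 6% = CHF 18840
  CHF 561500 × 14% = CHF 78610
  → CHF 97450
  Less energy credit CHF 82000 → CHF 15450

Excess of book-profits minimum tax over mainline income levy: CHF 246960 − CHF 15450 = CHF 231510.

CHF 231510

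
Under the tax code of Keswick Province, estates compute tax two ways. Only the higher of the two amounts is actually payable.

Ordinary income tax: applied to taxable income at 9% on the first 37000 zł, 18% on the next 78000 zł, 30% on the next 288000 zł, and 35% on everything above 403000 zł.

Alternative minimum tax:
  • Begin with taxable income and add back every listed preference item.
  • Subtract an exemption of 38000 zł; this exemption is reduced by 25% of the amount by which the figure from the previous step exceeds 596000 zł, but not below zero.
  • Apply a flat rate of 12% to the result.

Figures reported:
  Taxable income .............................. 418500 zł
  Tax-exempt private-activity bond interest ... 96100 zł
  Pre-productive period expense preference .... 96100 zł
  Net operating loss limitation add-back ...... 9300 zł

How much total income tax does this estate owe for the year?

Ordinary income tax:
  37000 zł × 9% = 3330 zł
  78000 zł × 18% = 14040 zł
  288000 zł × 30% = 86400 zł
  15500 zł × 35% = 5425 zł
  → 109195 zł

Alternative minimum tax:
  Adjusted income: 418500 zł + 96100 zł + 96100 zł + 9300 zł = 620000 zł
  Exemption: 38000 zł − 25% × (620000 zł − 596000 zł) = 38000 zł − 6000 zł = 32000 zł
  Base: 620000 zł − 32000 zł = 588000 zł
  588000 zł × 12% = 70560 zł

109195 zł > 70560 zł, so the ordinary income tax governs.

109195 zł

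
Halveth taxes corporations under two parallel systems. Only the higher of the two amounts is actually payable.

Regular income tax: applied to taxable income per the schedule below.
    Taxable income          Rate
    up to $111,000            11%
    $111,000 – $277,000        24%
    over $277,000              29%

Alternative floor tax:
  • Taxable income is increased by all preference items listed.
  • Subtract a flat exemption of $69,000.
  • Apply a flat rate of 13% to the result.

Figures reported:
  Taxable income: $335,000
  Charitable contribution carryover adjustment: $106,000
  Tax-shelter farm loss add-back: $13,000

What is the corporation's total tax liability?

Alternative floor tax:
  Adjusted income: $335,000 + $106,000 + $13,000 = $454,000
  Less exemption $69,000 → base $385,000
  $385,000 × 13% = $50,050

Regular income tax:
  $111,000 × 11% = $12,210
  $166,000 × 24% = $39,840
  $58,000 × 29% = $16,820
  → $68,870

$68,870 > $50,050, so the regular income tax governs.

$68,870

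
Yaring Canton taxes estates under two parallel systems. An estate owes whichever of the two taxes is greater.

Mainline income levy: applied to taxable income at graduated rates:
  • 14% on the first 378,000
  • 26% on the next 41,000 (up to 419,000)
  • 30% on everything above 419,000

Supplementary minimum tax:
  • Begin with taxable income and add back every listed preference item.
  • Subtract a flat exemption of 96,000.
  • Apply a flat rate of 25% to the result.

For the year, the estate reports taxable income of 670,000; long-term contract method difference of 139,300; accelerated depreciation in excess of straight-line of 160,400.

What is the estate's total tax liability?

Mainline income levy:
  378,000 × 14% = 52,920
  41,000 × 26% = 10,660
  251,000 × 30% = 75,300
  → 138,880

Supplementary minimum tax:
  Adjusted income: 670,000 + 139,300 + 160,400 = 969,700
  Less exemption 96,000 → base 873,700
  873,700 × 25% = 218,425

218,425 > 138,880, so the supplementary minimum tax is the binding amount.

218,425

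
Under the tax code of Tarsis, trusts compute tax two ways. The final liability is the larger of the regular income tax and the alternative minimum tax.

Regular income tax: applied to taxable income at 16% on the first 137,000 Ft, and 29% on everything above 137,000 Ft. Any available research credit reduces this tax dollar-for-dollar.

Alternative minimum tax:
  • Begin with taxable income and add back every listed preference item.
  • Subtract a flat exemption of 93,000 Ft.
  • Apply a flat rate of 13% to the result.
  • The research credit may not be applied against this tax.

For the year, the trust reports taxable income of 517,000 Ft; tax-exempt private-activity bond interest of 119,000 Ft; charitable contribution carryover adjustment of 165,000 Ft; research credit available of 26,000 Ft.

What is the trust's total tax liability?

Alternative minimum tax:
  Adjusted income: 517,000 Ft + 119,000 Ft + 165,000 Ft = 801,000 Ft
  Less exemption 93,000 Ft → base 708,000 Ft
  708,000 Ft × 13% = 92,040 Ft

Regular income tax:
  137,000 Ft × 16% = 21,920 Ft
  380,000 Ft × 29% = 110,200 Ft
  → 132,120 Ft
  Less research credit 26,000 Ft → 106,120 Ft

106,120 Ft > 92,040 Ft, so the regular income tax governs.

106,120 Ft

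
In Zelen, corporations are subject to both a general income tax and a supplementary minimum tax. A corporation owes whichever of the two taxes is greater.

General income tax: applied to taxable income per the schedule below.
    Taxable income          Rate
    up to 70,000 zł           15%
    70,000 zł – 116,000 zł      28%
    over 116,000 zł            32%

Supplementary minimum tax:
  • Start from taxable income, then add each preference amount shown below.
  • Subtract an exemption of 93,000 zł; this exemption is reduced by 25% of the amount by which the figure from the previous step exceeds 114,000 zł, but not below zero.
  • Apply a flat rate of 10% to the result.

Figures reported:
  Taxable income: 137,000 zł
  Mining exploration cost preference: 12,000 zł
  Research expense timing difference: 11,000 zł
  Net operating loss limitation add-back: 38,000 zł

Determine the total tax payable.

Supplementary minimum tax:
  Adjusted income: 137,000 zł + 12,000 zł + 11,000 zł + 38,000 zł = 198,000 zł
  Exemption: 93,000 zł − 25% × (198,000 zł − 114,000 zł) = 93,000 zł − 21,000 zł = 72,000 zł
  Base: 198,000 zł − 72,000 zł = 126,000 zł
  126,000 zł × 10% = 12,600 zł

General income tax:
  70,000 zł × 15% = 10,500 zł
  46,000 zł × 28% = 12,880 zł
  21,000 zł × 32% = 6,720 zł
  → 30,100 zł

30,100 zł > 12,600 zł, so the general income tax governs.

30,100 zł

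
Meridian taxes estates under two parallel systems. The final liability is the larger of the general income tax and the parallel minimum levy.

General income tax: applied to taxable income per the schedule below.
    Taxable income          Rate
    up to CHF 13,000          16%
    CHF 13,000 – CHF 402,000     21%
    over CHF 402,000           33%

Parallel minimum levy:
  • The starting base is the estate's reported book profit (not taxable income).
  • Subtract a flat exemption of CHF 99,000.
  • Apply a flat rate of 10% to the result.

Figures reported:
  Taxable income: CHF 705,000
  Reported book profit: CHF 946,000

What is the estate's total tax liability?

CHF 183,760

Parallel minimum levy:
  Base (reported book profit): CHF 946,000
  Less exemption CHF 99,000 → base CHF 847,000
  CHF 847,000 × 10% = CHF 84,700

General income tax:
  CHF 13,000 × 16% = CHF 2,080
  CHF 389,000 × 21% = CHF 81,690
  CHF 303,000 × 33% = CHF 99,990
  → CHF 183,760

CHF 183,760 > CHF 84,700, so the general income tax governs.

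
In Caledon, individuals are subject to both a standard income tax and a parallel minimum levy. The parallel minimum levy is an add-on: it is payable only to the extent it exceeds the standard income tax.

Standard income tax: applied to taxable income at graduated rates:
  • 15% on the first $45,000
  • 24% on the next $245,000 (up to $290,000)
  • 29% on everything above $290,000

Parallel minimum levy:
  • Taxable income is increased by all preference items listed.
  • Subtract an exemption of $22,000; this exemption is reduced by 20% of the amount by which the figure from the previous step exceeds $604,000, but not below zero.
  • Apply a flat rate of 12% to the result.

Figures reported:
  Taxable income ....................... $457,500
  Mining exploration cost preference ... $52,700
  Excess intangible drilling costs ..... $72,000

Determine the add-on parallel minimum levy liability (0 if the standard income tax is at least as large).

Standard income tax:
  $45,000 × 15% = $6,750
  $245,000 × 24% = $58,800
  $167,500 × 29% = $48,575
  → $114,125

Parallel minimum levy:
  Adjusted income: $457,500 + $52,700 + $72,000 = $582,200
  Exemption: $582,200 ≤ $604,000, so full $22,000 applies
  Base: $582,200 − $22,000 = $560,200
  $560,200 × 12% = $67,224

$67,224 ≤ $114,125, so no add-on is due.

$0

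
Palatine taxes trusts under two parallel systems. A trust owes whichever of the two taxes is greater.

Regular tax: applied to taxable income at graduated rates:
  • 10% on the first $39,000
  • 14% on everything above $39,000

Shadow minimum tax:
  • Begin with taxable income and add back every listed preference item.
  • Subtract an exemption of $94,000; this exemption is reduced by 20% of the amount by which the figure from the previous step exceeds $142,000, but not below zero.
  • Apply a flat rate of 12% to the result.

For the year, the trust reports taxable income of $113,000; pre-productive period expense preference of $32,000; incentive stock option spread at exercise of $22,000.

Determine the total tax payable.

$14,260

Shadow minimum tax:
  Adjusted income: $113,000 + $32,000 + $22,000 = $167,000
  Exemption: $94,000 − 20% × ($167,000 − $142,000) = $94,000 − $5,000 = $89,000
  Base: $167,000 − $89,000 = $78,000
  $78,000 × 12% = $9,360

Regular tax:
  $39,000 × 10% = $3,900
  $74,000 × 14% = $10,360
  → $14,260

$14,260 > $9,360, so the regular tax governs.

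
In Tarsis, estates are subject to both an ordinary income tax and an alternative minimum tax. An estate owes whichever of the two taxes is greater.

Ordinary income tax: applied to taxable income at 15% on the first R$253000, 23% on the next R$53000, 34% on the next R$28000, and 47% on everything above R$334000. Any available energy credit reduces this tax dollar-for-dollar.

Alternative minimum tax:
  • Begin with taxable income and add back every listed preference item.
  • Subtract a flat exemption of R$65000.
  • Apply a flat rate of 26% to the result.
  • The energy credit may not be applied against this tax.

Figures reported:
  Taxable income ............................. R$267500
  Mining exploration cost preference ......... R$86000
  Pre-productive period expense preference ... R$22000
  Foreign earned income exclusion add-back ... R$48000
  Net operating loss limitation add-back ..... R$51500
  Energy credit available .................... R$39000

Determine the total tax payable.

R$106600

Alternative minimum tax:
  Adjusted income: R$267500 + R$86000 + R$22000 + R$48000 + R$51500 = R$475000
  Less exemption R$65000 → base R$410000
  R$410000 × 26% = R$106600

Ordinary income tax:
  R$253000 × 15% = R$37950
  R$14500 × 23% = R$3335
  → R$41285
  Less energy credit R$39000 → R$2285

R$106600 > R$2285, so the alternative minimum tax is the binding amount.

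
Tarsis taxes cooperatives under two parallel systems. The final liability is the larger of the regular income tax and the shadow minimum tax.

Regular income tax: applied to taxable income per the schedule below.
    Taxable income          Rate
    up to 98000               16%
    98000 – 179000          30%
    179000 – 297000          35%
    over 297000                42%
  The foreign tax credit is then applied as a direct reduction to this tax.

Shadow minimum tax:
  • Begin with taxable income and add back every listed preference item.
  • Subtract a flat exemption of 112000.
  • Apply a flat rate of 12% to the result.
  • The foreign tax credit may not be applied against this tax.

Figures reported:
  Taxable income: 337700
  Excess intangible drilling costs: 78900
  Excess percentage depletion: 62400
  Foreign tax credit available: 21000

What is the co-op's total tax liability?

Shadow minimum tax:
  Adjusted income: 337700 + 78900 + 62400 = 479000
  Less exemption 112000 → base 367000
  367000 × 12% = 44040

Regular income tax:
  98000 × 16% = 15680
  81000 × 30% = 24300
  118000 × 35% = 41300
  40700 × 42% = 17094
  → 98374
  Less foreign tax credit 21000 → 77374

77374 > 44040, so the regular income tax governs.

77374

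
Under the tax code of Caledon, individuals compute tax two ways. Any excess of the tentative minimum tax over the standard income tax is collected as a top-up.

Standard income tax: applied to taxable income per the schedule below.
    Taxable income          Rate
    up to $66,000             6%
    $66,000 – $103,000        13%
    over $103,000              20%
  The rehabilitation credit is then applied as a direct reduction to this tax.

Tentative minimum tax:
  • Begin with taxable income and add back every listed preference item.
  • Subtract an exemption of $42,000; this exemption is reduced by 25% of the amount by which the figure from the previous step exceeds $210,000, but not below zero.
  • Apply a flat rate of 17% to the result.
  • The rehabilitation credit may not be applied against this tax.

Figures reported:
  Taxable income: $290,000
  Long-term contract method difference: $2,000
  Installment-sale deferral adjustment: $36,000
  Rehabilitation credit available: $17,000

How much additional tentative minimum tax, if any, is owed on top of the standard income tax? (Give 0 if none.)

Tentative minimum tax:
  Adjusted income: $290,000 + $2,000 + $36,000 = $328,000
  Exemption: $42,000 − 25% × ($328,000 − $210,000) = $42,000 − $29,500 = $12,500
  Base: $328,000 − $12,500 = $315,500
  $315,500 × 17% = $53,635

Standard income tax:
  $66,000 × 6% = $3,960
  $37,000 × 13% = $4,810
  $187,000 × 20% = $37,400
  → $46,170
  Less rehabilitation credit $17,000 → $29,170

Excess of tentative minimum tax over standard income tax: $53,635 − $29,170 = $24,465.

$24,465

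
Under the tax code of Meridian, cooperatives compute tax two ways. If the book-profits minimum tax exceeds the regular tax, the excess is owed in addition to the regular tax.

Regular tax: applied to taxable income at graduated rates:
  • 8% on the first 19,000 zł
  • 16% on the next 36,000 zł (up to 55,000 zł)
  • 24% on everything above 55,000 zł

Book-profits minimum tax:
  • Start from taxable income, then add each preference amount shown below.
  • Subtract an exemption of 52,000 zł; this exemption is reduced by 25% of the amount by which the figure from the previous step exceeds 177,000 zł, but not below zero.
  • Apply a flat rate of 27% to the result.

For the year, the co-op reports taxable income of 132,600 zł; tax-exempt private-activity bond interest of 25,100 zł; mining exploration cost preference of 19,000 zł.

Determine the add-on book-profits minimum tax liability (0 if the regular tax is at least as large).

7,765 zł

Book-profits minimum tax:
  Adjusted income: 132,600 zł + 25,100 zł + 19,000 zł = 176,700 zł
  Exemption: 176,700 zł ≤ 177,000 zł, so full 52,000 zł applies
  Base: 176,700 zł − 52,000 zł = 124,700 zł
  124,700 zł × 27% = 33,669 zł

Regular tax:
  19,000 zł × 8% = 1,520 zł
  36,000 zł × 16% = 5,760 zł
  77,600 zł × 24% = 18,624 zł
  → 25,904 zł

Excess of book-profits minimum tax over regular tax: 33,669 zł − 25,904 zł = 7,765 zł.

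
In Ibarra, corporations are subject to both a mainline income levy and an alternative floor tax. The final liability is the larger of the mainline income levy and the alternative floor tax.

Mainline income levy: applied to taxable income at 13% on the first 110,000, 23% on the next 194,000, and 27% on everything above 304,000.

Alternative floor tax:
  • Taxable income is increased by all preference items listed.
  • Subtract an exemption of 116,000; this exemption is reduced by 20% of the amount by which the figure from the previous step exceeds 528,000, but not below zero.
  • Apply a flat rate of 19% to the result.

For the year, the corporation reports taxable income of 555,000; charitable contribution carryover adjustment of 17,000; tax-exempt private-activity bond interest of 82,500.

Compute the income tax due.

126,690

Mainline income levy:
  110,000 × 13% = 14,300
  194,000 × 23% = 44,620
  251,000 × 27% = 67,770
  → 126,690

Alternative floor tax:
  Adjusted income: 555,000 + 17,000 + 82,500 = 654,500
  Exemption: 116,000 − 20% × (654,500 − 528,000) = 116,000 − 25,300 = 90,700
  Base: 654,500 − 90,700 = 563,800
  563,800 × 19% = 107,122

126,690 > 107,122, so the mainline income levy governs.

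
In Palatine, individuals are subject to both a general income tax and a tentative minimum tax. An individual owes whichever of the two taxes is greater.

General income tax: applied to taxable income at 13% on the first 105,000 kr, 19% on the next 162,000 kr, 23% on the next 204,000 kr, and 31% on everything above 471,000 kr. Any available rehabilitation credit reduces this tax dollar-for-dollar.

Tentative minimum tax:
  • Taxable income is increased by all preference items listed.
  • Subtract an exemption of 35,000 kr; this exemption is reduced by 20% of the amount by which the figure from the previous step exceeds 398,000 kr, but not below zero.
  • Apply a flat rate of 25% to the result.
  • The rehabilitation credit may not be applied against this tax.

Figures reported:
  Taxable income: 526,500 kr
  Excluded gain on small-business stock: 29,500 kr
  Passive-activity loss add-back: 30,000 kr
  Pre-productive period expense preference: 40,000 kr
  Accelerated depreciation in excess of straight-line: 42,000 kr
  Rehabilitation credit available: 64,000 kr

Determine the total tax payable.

167,000 kr

Tentative minimum tax:
  Adjusted income: 526,500 kr + 29,500 kr + 30,000 kr + 40,000 kr + 42,000 kr = 668,000 kr
  Exemption: 20% × (668,000 kr − 398,000 kr) = 54,000 kr ≥ 35,000 kr, so the exemption is fully phased out
  Base: 668,000 kr − 0 kr = 668,000 kr
  668,000 kr × 25% = 167,000 kr

General income tax:
  105,000 kr × 13% = 13,650 kr
  162,000 kr × 19% = 30,780 kr
  204,000 kr × 23% = 46,920 kr
  55,500 kr × 31% = 17,205 kr
  → 108,555 kr
  Less rehabilitation credit 64,000 kr → 44,555 kr

167,000 kr > 44,555 kr, so the tentative minimum tax is the binding amount.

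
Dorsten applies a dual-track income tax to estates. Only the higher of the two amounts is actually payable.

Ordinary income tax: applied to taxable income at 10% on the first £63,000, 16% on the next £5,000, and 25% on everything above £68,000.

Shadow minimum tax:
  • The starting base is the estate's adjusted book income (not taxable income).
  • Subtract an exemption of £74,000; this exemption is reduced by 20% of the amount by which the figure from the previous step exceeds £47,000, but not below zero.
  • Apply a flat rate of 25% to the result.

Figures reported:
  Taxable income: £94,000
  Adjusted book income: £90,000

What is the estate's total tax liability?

Shadow minimum tax:
  Base (adjusted book income): £90,000
  Exemption: £74,000 − 20% × (£90,000 − £47,000) = £74,000 − £8,600 = £65,400
  Base: £90,000 − £65,400 = £24,600
  £24,600 × 25% = £6,150

Ordinary income tax:
  £63,000 × 10% = £6,300
  £5,000 × 16% = £800
  £26,000 × 25% = £6,500
  → £13,600

£13,600 > £6,150, so the ordinary income tax governs.

£13,600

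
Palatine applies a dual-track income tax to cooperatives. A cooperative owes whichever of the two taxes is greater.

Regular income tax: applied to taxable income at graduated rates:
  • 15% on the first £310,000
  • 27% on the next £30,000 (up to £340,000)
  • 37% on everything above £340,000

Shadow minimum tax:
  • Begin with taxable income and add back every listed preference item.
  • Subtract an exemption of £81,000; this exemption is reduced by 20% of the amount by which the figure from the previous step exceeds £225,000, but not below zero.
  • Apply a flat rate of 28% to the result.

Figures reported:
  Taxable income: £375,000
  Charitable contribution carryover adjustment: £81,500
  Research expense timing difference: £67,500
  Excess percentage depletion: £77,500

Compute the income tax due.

Regular income tax:
  £310,000 × 15% = £46,500
  £30,000 × 27% = £8,100
  £35,000 × 37% = £12,950
  → £67,550

Shadow minimum tax:
  Adjusted income: £375,000 + £81,500 + £67,500 + £77,500 = £601,500
  Exemption: £81,000 − 20% × (£601,500 − £225,000) = £81,000 − £75,300 = £5,700
  Base: £601,500 − £5,700 = £595,800
  £595,800 × 28% = £166,824

£166,824 > £67,550, so the shadow minimum tax is the binding amount.

£166,824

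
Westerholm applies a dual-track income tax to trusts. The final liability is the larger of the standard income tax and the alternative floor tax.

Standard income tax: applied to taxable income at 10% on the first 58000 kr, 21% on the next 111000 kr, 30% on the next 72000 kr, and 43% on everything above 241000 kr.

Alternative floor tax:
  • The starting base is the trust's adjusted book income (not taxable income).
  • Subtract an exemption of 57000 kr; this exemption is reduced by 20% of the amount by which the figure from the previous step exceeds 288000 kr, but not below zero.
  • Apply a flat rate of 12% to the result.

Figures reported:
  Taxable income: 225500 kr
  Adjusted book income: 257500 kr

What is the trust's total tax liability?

46060 kr

Standard income tax:
  58000 kr × 10% = 5800 kr
  111000 kr × 21% = 23310 kr
  56500 kr × 30% = 16950 kr
  → 46060 kr

Alternative floor tax:
  Base (adjusted book income): 257500 kr
  Exemption: 257500 kr ≤ 288000 kr, so full 57000 kr applies
  Base: 257500 kr − 57000 kr = 200500 kr
  200500 kr × 12% = 24060 kr

46060 kr > 24060 kr, so the standard income tax governs.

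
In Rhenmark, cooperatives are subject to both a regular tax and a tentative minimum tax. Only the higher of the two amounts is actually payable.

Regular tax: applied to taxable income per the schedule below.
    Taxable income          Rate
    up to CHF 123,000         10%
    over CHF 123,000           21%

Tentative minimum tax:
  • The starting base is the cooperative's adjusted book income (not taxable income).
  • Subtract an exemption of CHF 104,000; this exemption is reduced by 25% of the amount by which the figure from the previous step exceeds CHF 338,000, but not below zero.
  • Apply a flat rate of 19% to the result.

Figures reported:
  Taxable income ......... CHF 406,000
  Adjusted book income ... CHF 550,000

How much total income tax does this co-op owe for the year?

CHF 94,810

Tentative minimum tax:
  Base (adjusted book income): CHF 550,000
  Exemption: CHF 104,000 − 25% × (CHF 550,000 − CHF 338,000) = CHF 104,000 − CHF 53,000 = CHF 51,000
  Base: CHF 550,000 − CHF 51,000 = CHF 499,000
  CHF 499,000 × 19% = CHF 94,810

Regular tax:
  CHF 123,000 × 10% = CHF 12,300
  CHF 283,000 × 21% = CHF 59,430
  → CHF 71,730

CHF 94,810 > CHF 71,730, so the tentative minimum tax is the binding amount.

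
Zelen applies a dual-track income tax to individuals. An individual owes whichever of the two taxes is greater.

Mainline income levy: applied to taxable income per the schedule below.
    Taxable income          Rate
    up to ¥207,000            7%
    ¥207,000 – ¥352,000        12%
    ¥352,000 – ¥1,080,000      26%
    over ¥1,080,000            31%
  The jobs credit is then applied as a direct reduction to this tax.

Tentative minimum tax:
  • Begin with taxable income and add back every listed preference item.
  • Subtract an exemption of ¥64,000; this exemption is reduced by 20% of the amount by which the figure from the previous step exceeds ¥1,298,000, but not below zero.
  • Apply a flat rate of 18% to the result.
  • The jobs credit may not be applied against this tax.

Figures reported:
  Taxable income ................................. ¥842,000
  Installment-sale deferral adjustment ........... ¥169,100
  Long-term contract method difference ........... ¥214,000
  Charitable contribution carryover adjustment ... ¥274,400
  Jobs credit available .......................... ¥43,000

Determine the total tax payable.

Tentative minimum tax:
  Adjusted income: ¥842,000 + ¥169,100 + ¥214,000 + ¥274,400 = ¥1,499,500
  Exemption: ¥64,000 − 20% × (¥1,499,500 − ¥1,298,000) = ¥64,000 − ¥40,300 = ¥23,700
  Base: ¥1,499,500 − ¥23,700 = ¥1,475,800
  ¥1,475,800 × 18% = ¥265,644

Mainline income levy:
  ¥207,000 × 7% = ¥14,490
  ¥145,000 × 12% = ¥17,400
  ¥490,000 × 26% = ¥127,400
  → ¥159,290
  Less jobs credit ¥43,000 → ¥116,290

¥265,644 > ¥116,290, so the tentative minimum tax is the binding amount.

¥265,644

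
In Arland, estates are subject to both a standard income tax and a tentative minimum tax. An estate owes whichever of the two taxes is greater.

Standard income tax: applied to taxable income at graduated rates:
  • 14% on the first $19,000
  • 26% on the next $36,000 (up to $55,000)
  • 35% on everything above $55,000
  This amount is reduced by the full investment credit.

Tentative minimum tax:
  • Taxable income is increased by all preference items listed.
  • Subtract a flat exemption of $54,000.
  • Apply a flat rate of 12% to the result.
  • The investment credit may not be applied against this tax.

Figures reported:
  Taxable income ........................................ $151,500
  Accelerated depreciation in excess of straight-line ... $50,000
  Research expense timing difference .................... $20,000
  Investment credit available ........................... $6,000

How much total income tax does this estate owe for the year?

$39,795

Tentative minimum tax:
  Adjusted income: $151,500 + $50,000 + $20,000 = $221,500
  Less exemption $54,000 → base $167,500
  $167,500 × 12% = $20,100

Standard income tax:
  $19,000 × 14% = $2,660
  $36,000 × 26% = $9,360
  $96,500 × 35% = $33,775
  → $45,795
  Less investment credit $6,000 → $39,795

$39,795 > $20,100, so the standard income tax governs.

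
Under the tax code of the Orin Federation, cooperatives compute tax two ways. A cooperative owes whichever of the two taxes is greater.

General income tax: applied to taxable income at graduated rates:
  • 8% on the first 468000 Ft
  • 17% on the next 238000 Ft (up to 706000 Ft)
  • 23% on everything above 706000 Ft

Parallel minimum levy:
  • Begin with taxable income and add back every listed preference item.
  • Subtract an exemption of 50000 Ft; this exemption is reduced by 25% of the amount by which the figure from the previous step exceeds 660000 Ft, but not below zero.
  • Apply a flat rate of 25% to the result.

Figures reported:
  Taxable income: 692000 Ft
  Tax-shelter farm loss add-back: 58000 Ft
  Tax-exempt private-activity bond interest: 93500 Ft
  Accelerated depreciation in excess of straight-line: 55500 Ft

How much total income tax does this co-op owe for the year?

Parallel minimum levy:
  Adjusted income: 692000 Ft + 58000 Ft + 93500 Ft + 55500 Ft = 899000 Ft
  Exemption: 25% × (899000 Ft − 660000 Ft) = 59750 Ft ≥ 50000 Ft, so the exemption is fully phased out
  Base: 899000 Ft − 0 Ft = 899000 Ft
  899000 Ft × 25% = 224750 Ft

General income tax:
  468000 Ft × 8% = 37440 Ft
  224000 Ft × 17% = 38080 Ft
  → 75520 Ft

224750 Ft > 75520 Ft, so the parallel minimum levy is the binding amount.

224750 Ft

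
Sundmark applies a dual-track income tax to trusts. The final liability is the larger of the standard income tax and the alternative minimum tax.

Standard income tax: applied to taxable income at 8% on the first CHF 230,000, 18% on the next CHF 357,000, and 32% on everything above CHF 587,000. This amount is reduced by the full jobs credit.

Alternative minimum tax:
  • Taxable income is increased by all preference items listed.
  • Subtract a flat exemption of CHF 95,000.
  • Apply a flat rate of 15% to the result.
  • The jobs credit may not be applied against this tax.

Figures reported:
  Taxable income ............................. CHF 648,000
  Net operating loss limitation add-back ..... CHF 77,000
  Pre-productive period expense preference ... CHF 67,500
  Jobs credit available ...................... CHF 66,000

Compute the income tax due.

CHF 104,625

Standard income tax:
  CHF 230,000 × 8% = CHF 18,400
  CHF 357,000 × 18% = CHF 64,260
  CHF 61,000 × 32% = CHF 19,520
  → CHF 102,180
  Less jobs credit CHF 66,000 → CHF 36,180

Alternative minimum tax:
  Adjusted income: CHF 648,000 + CHF 77,000 + CHF 67,500 = CHF 792,500
  Less exemption CHF 95,000 → base CHF 697,500
  CHF 697,500 × 15% = CHF 104,625

CHF 104,625 > CHF 36,180, so the alternative minimum tax is the binding amount.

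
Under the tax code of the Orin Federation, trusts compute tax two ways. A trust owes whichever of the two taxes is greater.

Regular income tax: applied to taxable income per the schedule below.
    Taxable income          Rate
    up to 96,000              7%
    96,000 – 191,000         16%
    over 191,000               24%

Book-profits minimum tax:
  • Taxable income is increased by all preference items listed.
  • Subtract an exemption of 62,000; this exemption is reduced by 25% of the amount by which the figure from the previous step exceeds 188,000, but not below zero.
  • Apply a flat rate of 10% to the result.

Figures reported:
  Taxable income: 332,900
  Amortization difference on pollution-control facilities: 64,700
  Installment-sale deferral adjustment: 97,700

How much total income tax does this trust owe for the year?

Book-profits minimum tax:
  Adjusted income: 332,900 + 64,700 + 97,700 = 495,300
  Exemption: 25% × (495,300 − 188,000) = 76,825 ≥ 62,000, so the exemption is fully phased out
  Base: 495,300 − 0 = 495,300
  495,300 × 10% = 49,530

Regular income tax:
  96,000 × 7% = 6,720
  95,000 × 16% = 15,200
  141,900 × 24% = 34,056
  → 55,976

55,976 > 49,530, so the regular income tax governs.

55,976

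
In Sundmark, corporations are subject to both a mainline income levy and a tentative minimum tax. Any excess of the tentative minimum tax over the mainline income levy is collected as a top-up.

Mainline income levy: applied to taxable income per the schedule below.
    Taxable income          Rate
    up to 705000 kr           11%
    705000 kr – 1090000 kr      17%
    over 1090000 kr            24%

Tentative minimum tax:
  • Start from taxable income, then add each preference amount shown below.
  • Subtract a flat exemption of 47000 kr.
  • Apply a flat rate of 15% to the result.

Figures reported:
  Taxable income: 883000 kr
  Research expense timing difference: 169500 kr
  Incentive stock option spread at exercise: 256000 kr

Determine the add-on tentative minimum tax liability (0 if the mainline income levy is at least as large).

81415 kr

Mainline income levy:
  705000 kr × 11% = 77550 kr
  178000 kr × 17% = 30260 kr
  → 107810 kr

Tentative minimum tax:
  Adjusted income: 883000 kr + 169500 kr + 256000 kr = 1308500 kr
  Less exemption 47000 kr → base 1261500 kr
  1261500 kr × 15% = 189225 kr

Excess of tentative minimum tax over mainline income levy: 189225 kr − 107810 kr = 81415 kr.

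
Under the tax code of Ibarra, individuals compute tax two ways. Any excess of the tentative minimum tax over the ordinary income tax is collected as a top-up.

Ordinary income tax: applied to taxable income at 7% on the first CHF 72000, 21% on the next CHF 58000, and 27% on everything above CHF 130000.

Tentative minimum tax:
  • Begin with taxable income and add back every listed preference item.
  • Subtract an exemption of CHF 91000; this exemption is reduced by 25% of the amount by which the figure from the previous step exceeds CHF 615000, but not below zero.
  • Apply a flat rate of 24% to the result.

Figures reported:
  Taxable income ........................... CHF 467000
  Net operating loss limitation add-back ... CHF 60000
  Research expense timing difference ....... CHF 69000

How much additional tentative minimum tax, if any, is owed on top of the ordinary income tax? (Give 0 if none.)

Ordinary income tax:
  CHF 72000 × 7% = CHF 5040
  CHF 58000 × 21% = CHF 12180
  CHF 337000 × 27% = CHF 90990
  → CHF 108210

Tentative minimum tax:
  Adjusted income: CHF 467000 + CHF 60000 + CHF 69000 = CHF 596000
  Exemption: CHF 596000 ≤ CHF 615000, so full CHF 91000 applies
  Base: CHF 596000 − CHF 91000 = CHF 505000
  CHF 505000 × 24% = CHF 121200

Excess of tentative minimum tax over ordinary income tax: CHF 121200 − CHF 108210 = CHF 12990.

CHF 12990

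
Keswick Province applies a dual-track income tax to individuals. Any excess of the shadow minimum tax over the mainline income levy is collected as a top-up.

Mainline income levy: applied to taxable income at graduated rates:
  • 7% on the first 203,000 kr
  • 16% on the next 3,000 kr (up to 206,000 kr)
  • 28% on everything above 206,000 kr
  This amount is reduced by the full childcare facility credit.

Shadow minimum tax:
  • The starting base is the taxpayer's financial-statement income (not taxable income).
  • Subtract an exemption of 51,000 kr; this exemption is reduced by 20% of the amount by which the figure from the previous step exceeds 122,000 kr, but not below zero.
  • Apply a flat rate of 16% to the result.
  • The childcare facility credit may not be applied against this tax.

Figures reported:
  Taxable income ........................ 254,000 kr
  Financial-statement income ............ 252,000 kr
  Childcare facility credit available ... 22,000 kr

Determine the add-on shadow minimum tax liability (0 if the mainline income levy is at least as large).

Mainline income levy:
  203,000 kr × 7% = 14,210 kr
  3,000 kr × 16% = 480 kr
  48,000 kr × 28% = 13,440 kr
  → 28,130 kr
  Less childcare facility credit 22,000 kr → 6,130 kr

Shadow minimum tax:
  Base (financial-statement income): 252,000 kr
  Exemption: 51,000 kr − 20% × (252,000 kr − 122,000 kr) = 51,000 kr − 26,000 kr = 25,000 kr
  Base: 252,000 kr − 25,000 kr = 227,000 kr
  227,000 kr × 16% = 36,320 kr

Excess of shadow minimum tax over mainline income levy: 36,320 kr − 6,130 kr = 30,190 kr.

30,190 kr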